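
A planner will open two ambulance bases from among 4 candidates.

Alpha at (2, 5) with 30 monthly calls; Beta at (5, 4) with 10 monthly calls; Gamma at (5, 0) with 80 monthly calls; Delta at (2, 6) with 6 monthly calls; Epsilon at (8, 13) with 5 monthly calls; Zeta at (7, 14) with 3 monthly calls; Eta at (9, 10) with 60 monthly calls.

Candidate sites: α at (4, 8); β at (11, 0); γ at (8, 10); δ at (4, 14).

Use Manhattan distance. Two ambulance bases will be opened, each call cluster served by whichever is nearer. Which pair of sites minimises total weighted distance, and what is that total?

Evaluate every pair (each demand assigned to the nearer of the two):
  {α, γ}: total = 1034
  {β, γ}: total = 1050
  {α, β}: total = 1196
  {α, δ}: total = 1398
  {β, δ}: total = 1544
  {γ, δ}: total = 1604
Best pair: {α, γ} with total 1034.

{α, γ}, total 1034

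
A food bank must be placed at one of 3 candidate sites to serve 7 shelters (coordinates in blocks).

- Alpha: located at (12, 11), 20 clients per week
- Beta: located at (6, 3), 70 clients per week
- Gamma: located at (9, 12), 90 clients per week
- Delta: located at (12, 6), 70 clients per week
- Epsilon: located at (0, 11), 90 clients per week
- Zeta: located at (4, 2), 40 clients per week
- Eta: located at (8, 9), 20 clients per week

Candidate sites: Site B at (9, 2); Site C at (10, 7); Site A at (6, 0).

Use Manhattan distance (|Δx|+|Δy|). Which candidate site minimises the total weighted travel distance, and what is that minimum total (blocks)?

Total weighted distance at each candidate:
  Site B (9, 2): total = 3890
  Site C (10, 7): total = 3210
  Site A (6, 0): total = 4650
Minimum is at Site C with total 3210 blocks.

Site C, total 3210 blocks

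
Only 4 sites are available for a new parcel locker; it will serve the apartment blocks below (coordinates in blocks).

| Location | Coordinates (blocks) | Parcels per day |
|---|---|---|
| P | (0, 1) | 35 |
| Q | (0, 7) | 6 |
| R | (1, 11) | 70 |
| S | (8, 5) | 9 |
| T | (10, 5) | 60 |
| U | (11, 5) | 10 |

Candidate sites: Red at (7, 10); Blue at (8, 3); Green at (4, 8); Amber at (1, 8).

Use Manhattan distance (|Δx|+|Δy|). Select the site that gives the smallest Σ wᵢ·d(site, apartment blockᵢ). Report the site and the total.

Amber, total 1442 blocks

Total weighted distance at each candidate:
  Red (7, 10): total = 1734
  Blue (8, 3): total = 1780
  Green (4, 8): total = 1538
  Amber (1, 8): total = 1442
Minimum is at Amber with total 1442 blocks.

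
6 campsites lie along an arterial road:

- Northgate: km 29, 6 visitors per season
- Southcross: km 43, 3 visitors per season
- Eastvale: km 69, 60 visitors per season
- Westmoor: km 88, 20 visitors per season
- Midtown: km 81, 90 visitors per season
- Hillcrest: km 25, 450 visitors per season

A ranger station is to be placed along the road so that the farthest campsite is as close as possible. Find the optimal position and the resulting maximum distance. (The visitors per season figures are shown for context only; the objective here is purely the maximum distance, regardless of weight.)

location 56.5, max distance 31.5

The 1-center on a line is the midpoint of the two extreme points: leftmost at 25, rightmost at 88.
Optimal location = (25 + 88)/2 = 56.5; maximum distance = (88 − 25)/2 = 31.5.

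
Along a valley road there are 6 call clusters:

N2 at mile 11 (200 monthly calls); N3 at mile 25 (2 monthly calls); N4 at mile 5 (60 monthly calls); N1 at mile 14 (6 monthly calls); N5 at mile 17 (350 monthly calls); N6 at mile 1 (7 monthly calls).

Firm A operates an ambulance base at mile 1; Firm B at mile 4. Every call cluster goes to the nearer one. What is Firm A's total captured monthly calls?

The indifferent point is the midpoint (1+4)/2 = 2.5; call clusters left of it (closer to Firm A at 1) go to Firm A, those right go to Firm B.
  N6 at 1 (w=7) → Firm A
  N4 at 5 (w=60) → Firm B
  N2 at 11 (w=200) → Firm B
  N1 at 14 (w=6) → Firm B
  N5 at 17 (w=350) → Firm B
  N3 at 25 (w=2) → Firm B
Firm A captures 7; Firm B captures 618.

7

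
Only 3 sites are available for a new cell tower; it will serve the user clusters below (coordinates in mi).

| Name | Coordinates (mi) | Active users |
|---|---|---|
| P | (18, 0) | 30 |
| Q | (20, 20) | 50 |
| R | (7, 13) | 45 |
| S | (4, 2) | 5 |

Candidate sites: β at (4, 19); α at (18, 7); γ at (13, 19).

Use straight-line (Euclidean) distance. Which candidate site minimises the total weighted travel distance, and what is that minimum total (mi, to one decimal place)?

γ, total 1421.0 mi

Total weighted distance at each candidate:
  β (4, 19): total = 1896.5
  α (18, 7): total = 1505.8
  γ (13, 19): total = 1421.0
Minimum is at γ with total 1421.0 mi.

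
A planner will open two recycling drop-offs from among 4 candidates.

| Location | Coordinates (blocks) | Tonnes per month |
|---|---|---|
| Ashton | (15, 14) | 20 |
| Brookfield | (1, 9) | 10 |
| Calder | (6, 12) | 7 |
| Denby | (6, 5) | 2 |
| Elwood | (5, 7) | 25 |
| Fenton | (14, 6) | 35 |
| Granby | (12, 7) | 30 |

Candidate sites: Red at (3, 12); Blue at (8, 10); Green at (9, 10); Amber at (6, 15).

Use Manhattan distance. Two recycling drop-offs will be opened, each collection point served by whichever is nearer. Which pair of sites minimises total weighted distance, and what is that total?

Evaluate every pair (each demand assigned to the nearer of the two):
  {Red, Green}: total = 957
  {Blue, Green}: total = 967
  {Green, Amber}: total = 997
  {Red, Blue}: total = 1015
  {Blue, Amber}: total = 1025
  {Red, Amber}: total = 1481
Best pair: {Red, Green} with total 957.

{Red, Green}, total 957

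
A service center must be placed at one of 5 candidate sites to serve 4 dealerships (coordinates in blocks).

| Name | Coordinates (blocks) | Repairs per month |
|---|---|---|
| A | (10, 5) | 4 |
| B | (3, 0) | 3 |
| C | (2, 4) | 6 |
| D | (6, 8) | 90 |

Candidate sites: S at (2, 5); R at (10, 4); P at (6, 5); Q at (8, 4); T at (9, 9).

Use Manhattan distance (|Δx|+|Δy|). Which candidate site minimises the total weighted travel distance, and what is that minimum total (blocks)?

P, total 340 blocks

Total weighted distance at each candidate:
  S (2, 5): total = 686
  R (10, 4): total = 805
  P (6, 5): total = 340
  Q (8, 4): total = 615
  T (9, 9): total = 497
Minimum is at P with total 340 blocks.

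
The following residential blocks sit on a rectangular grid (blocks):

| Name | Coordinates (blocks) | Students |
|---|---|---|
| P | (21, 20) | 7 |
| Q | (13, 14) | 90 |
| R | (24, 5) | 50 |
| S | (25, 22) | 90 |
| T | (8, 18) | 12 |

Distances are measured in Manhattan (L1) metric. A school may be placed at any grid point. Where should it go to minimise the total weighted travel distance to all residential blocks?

(24, 14)

Manhattan distance separates: Σwᵢ(|x−xᵢ|+|y−yᵢ|) = Σwᵢ|x−xᵢ| + Σwᵢ|y−yᵢ|, so x and y are optimised independently as 1-D weighted medians.
Total weight W = 249; half = 124.5.
x-coordinate, sorted with cumulative weight:
  x=8 (T, w=12) cum 12
  x=13 (Q, w=90) cum 102
  x=21 (P, w=7) cum 109
  x=24 (R, w=50) cum 159  ← median
  x=25 (S, w=90) cum 249
⇒ x* = 24
y-coordinate, sorted with cumulative weight:
  y=5 (R, w=50) cum 50
  y=14 (Q, w=90) cum 140  ← median
  y=18 (T, w=12) cum 152
  y=20 (P, w=7) cum 159
  y=22 (S, w=90) cum 249
⇒ y* = 14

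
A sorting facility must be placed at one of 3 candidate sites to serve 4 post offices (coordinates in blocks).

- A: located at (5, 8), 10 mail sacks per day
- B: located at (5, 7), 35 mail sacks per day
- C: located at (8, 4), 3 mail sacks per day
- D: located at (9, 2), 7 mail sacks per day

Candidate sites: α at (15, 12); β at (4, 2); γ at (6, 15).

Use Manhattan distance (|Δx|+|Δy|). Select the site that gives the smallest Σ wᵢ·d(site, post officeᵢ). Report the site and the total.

Total weighted distance at each candidate:
  α (15, 12): total = 822
  β (4, 2): total = 333
  γ (6, 15): total = 546
Minimum is at β with total 333 blocks.

β, total 333 blocks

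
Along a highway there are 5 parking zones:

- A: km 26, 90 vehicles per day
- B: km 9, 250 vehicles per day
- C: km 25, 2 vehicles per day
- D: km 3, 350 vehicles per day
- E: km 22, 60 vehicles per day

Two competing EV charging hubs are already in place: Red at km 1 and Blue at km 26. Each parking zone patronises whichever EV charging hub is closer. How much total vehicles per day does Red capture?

The indifferent point is the midpoint (1+26)/2 = 13.5; parking zones left of it (closer to Red at 1) go to Red, those right go to Blue.
  D at 3 (w=350) → Red
  B at 9 (w=250) → Red
  E at 22 (w=60) → Blue
  C at 25 (w=2) → Blue
  A at 26 (w=90) → Blue
Red captures 600; Blue captures 152.

600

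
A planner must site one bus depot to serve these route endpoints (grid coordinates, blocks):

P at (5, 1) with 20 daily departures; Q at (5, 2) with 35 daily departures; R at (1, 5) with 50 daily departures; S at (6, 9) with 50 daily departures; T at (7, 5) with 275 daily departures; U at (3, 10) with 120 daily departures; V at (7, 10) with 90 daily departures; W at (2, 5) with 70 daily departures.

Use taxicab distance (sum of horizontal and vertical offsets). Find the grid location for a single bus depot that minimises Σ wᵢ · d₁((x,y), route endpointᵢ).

(7, 5)

Manhattan distance separates: Σwᵢ(|x−xᵢ|+|y−yᵢ|) = Σwᵢ|x−xᵢ| + Σwᵢ|y−yᵢ|, so x and y are optimised independently as 1-D weighted medians.
Total weight W = 710; half = 355.
x-coordinate, sorted with cumulative weight:
  x=1 (R, w=50) cum 50
  x=2 (W, w=70) cum 120
  x=3 (U, w=120) cum 240
  x=5 (P, w=20) cum 260
  x=5 (Q, w=35) cum 295
  x=6 (S, w=50) cum 345
  x=7 (T, w=275) cum 620  ← median
  x=7 (V, w=90) cum 710
⇒ x* = 7
y-coordinate, sorted with cumulative weight:
  y=1 (P, w=20) cum 20
  y=2 (Q, w=35) cum 55
  y=5 (R, w=50) cum 105
  y=5 (T, w=275) cum 380  ← median
  y=5 (W, w=70) cum 450
  y=9 (S, w=50) cum 500
  y=10 (U, w=120) cum 620
  y=10 (V, w=90) cum 710
⇒ y* = 5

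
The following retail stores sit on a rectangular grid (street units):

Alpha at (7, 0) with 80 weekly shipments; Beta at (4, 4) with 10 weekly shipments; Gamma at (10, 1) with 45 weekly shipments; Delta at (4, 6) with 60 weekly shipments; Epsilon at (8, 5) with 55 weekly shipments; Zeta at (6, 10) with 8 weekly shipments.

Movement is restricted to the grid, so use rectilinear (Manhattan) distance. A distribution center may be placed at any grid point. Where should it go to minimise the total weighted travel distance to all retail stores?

(7, 4)

Manhattan distance separates: Σwᵢ(|x−xᵢ|+|y−yᵢ|) = Σwᵢ|x−xᵢ| + Σwᵢ|y−yᵢ|, so x and y are optimised independently as 1-D weighted medians.
Total weight W = 258; half = 129.
x-coordinate, sorted with cumulative weight:
  x=4 (Beta, w=10) cum 10
  x=4 (Delta, w=60) cum 70
  x=6 (Zeta, w=8) cum 78
  x=7 (Alpha, w=80) cum 158  ← median
  x=8 (Epsilon, w=55) cum 213
  x=10 (Gamma, w=45) cum 258
⇒ x* = 7
y-coordinate, sorted with cumulative weight:
  y=0 (Alpha, w=80) cum 80
  y=1 (Gamma, w=45) cum 125
  y=4 (Beta, w=10) cum 135  ← median
  y=5 (Epsilon, w=55) cum 190
  y=6 (Delta, w=60) cum 250
  y=10 (Zeta, w=8) cum 258
⇒ y* = 4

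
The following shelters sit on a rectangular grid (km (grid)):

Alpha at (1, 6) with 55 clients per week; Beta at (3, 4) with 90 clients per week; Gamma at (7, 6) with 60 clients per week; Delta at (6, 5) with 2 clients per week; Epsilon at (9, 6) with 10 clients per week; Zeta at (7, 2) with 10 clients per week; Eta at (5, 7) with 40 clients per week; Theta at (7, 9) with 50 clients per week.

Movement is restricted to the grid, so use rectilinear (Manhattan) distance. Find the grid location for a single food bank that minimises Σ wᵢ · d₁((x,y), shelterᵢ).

(5, 6)

Manhattan distance separates: Σwᵢ(|x−xᵢ|+|y−yᵢ|) = Σwᵢ|x−xᵢ| + Σwᵢ|y−yᵢ|, so x and y are optimised independently as 1-D weighted medians.
Total weight W = 317; half = 158.5.
x-coordinate, sorted with cumulative weight:
  x=1 (Alpha, w=55) cum 55
  x=3 (Beta, w=90) cum 145
  x=5 (Eta, w=40) cum 185  ← median
  x=6 (Delta, w=2) cum 187
  x=7 (Gamma, w=60) cum 247
  x=7 (Zeta, w=10) cum 257
  x=7 (Theta, w=50) cum 307
  x=9 (Epsilon, w=10) cum 317
⇒ x* = 5
y-coordinate, sorted with cumulative weight:
  y=2 (Zeta, w=10) cum 10
  y=4 (Beta, w=90) cum 100
  y=5 (Delta, w=2) cum 102
  y=6 (Alpha, w=55) cum 157
  y=6 (Gamma, w=60) cum 217  ← median
  y=6 (Epsilon, w=10) cum 227
  y=7 (Eta, w=40) cum 267
  y=9 (Theta, w=50) cum 317
⇒ y* = 6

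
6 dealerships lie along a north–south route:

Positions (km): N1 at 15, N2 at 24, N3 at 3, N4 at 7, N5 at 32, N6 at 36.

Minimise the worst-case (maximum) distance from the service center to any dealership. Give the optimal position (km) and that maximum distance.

The 1-center on a line is the midpoint of the two extreme points: leftmost at 3, rightmost at 36.
Optimal location = (3 + 36)/2 = 19.5; maximum distance = (36 − 3)/2 = 16.5.

location 19.5, max distance 16.5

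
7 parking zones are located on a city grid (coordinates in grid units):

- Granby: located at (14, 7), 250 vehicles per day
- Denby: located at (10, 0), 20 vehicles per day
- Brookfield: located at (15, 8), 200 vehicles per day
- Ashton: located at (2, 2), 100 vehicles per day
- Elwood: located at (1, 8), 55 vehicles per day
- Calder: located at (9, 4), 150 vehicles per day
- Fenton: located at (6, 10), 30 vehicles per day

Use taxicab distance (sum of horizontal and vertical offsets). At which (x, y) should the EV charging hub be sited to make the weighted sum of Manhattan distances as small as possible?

(14, 7)

Manhattan distance separates: Σwᵢ(|x−xᵢ|+|y−yᵢ|) = Σwᵢ|x−xᵢ| + Σwᵢ|y−yᵢ|, so x and y are optimised independently as 1-D weighted medians.
Total weight W = 805; half = 402.5.
x-coordinate, sorted with cumulative weight:
  x=1 (Elwood, w=55) cum 55
  x=2 (Ashton, w=100) cum 155
  x=6 (Fenton, w=30) cum 185
  x=9 (Calder, w=150) cum 335
  x=10 (Denby, w=20) cum 355
  x=14 (Granby, w=250) cum 605  ← median
  x=15 (Brookfield, w=200) cum 805
⇒ x* = 14
y-coordinate, sorted with cumulative weight:
  y=0 (Denby, w=20) cum 20
  y=2 (Ashton, w=100) cum 120
  y=4 (Calder, w=150) cum 270
  y=7 (Granby, w=250) cum 520  ← median
  y=8 (Brookfield, w=200) cum 720
  y=8 (Elwood, w=55) cum 775
  y=10 (Fenton, w=30) cum 805
⇒ y* = 7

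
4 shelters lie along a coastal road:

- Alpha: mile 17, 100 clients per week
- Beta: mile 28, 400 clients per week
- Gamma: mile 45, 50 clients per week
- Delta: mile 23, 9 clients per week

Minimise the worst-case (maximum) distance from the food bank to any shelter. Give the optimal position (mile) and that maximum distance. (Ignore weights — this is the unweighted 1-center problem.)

location 31, max distance 14

The 1-center on a line is the midpoint of the two extreme points: leftmost at 17, rightmost at 45.
Optimal location = (17 + 45)/2 = 31; maximum distance = (45 − 17)/2 = 14.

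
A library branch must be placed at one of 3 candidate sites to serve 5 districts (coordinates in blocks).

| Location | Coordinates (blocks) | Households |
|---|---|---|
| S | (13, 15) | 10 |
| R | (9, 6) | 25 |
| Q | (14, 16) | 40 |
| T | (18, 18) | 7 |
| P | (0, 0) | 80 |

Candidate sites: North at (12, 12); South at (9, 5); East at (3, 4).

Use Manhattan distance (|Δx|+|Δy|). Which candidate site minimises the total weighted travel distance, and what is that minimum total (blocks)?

South, total 2079 blocks

Total weighted distance at each candidate:
  North (12, 12): total = 2509
  South (9, 5): total = 2079
  East (3, 4): total = 2093
Minimum is at South with total 2079 blocks.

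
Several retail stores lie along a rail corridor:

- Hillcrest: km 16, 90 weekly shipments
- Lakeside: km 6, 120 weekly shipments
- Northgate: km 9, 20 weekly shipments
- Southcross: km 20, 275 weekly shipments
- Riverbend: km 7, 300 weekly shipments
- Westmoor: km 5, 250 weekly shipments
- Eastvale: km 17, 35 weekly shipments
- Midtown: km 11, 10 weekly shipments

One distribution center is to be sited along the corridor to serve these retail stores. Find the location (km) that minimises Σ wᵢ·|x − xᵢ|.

For a sum of weighted absolute distances on a line, the optimum is the weighted median (not the mean). Total weight W = 1100; half-weight = 550.
Sort by position and accumulate weight:
  km 5 (Westmoor, w=250) → cum 250
  km 6 (Lakeside, w=120) → cum 370
  km 7 (Riverbend, w=300) → cum 670  ≥ 550 → median here
  km 9 (Northgate, w=20) → cum 690
  km 11 (Midtown, w=10) → cum 700
  km 16 (Hillcrest, w=90) → cum 790
  km 17 (Eastvale, w=35) → cum 825
  km 20 (Southcross, w=275) → cum 1100
Optimal location: km 7.

x = 7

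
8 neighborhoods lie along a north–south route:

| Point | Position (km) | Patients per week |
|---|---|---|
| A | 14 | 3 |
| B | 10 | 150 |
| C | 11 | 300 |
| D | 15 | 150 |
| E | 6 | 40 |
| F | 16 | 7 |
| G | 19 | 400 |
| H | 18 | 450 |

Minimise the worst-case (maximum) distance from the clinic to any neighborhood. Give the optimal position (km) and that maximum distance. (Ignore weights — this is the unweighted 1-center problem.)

The 1-center on a line is the midpoint of the two extreme points: leftmost at 6, rightmost at 19.
Optimal location = (6 + 19)/2 = 12.5; maximum distance = (19 − 6)/2 = 6.5.

location 12.5, max distance 6.5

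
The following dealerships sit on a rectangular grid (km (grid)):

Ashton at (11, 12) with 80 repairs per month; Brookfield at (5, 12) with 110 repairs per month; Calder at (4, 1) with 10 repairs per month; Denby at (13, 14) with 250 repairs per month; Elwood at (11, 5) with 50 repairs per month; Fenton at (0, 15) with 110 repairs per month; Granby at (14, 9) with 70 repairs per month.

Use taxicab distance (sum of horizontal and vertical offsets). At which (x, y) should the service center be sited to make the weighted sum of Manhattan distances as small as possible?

(11, 14)

Manhattan distance separates: Σwᵢ(|x−xᵢ|+|y−yᵢ|) = Σwᵢ|x−xᵢ| + Σwᵢ|y−yᵢ|, so x and y are optimised independently as 1-D weighted medians.
Total weight W = 680; half = 340.
x-coordinate, sorted with cumulative weight:
  x=0 (Fenton, w=110) cum 110
  x=4 (Calder, w=10) cum 120
  x=5 (Brookfield, w=110) cum 230
  x=11 (Ashton, w=80) cum 310
  x=11 (Elwood, w=50) cum 360  ← median
  x=13 (Denby, w=250) cum 610
  x=14 (Granby, w=70) cum 680
⇒ x* = 11
y-coordinate, sorted with cumulative weight:
  y=1 (Calder, w=10) cum 10
  y=5 (Elwood, w=50) cum 60
  y=9 (Granby, w=70) cum 130
  y=12 (Ashton, w=80) cum 210
  y=12 (Brookfield, w=110) cum 320
  y=14 (Denby, w=250) cum 570  ← median
  y=15 (Fenton, w=110) cum 680
⇒ y* = 14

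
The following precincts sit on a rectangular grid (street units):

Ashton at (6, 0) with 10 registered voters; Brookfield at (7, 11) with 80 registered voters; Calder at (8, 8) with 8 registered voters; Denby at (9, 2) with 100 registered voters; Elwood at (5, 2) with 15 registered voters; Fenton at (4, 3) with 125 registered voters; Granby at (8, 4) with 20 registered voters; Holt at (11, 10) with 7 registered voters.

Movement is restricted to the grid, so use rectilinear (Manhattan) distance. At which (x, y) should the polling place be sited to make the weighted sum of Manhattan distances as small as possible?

Manhattan distance separates: Σwᵢ(|x−xᵢ|+|y−yᵢ|) = Σwᵢ|x−xᵢ| + Σwᵢ|y−yᵢ|, so x and y are optimised independently as 1-D weighted medians.
Total weight W = 365; half = 182.5.
x-coordinate, sorted with cumulative weight:
  x=4 (Fenton, w=125) cum 125
  x=5 (Elwood, w=15) cum 140
  x=6 (Ashton, w=10) cum 150
  x=7 (Brookfield, w=80) cum 230  ← median
  x=8 (Calder, w=8) cum 238
  x=8 (Granby, w=20) cum 258
  x=9 (Denby, w=100) cum 358
  x=11 (Holt, w=7) cum 365
⇒ x* = 7
y-coordinate, sorted with cumulative weight:
  y=0 (Ashton, w=10) cum 10
  y=2 (Denby, w=100) cum 110
  y=2 (Elwood, w=15) cum 125
  y=3 (Fenton, w=125) cum 250  ← median
  y=4 (Granby, w=20) cum 270
  y=8 (Calder, w=8) cum 278
  y=10 (Holt, w=7) cum 285
  y=11 (Brookfield, w=80) cum 365
⇒ y* = 3

(7, 3)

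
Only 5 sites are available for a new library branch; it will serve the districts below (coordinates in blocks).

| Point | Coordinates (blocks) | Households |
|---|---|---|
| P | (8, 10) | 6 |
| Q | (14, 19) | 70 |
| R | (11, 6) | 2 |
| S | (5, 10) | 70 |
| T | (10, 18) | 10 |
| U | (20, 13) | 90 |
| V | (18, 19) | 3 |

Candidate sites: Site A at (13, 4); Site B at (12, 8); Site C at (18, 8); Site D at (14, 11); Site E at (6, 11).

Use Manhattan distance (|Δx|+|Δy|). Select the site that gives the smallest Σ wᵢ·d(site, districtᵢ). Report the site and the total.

Site D, total 2184 blocks

Total weighted distance at each candidate:
  Site A (13, 4): total = 3844
  Site B (12, 8): total = 2923
  Site C (18, 8): total = 3033
  Site D (14, 11): total = 2184
  Site E (6, 11): total = 2908
Minimum is at Site D with total 2184 blocks.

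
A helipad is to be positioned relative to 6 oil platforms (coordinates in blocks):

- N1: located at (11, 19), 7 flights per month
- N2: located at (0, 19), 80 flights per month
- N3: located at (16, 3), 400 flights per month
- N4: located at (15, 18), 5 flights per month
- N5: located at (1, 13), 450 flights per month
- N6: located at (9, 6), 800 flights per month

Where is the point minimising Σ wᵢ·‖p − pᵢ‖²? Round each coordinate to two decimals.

(8.15, 7.80)

The minimiser of Σwᵢ‖p−pᵢ‖² is the weighted centroid p* = (Σwᵢpᵢ)/(Σwᵢ).
Σwᵢ = 1742.
Σwᵢxᵢ = 7·11 + 80·0 + 400·16 + 5·15 + 450·1 + 800·9 = 14202.
Σwᵢyᵢ = 7·19 + 80·19 + 400·3 + 5·18 + 450·13 + 800·6 = 13593.
x* = 14202/1742 = 8.15, y* = 13593/1742 = 7.80.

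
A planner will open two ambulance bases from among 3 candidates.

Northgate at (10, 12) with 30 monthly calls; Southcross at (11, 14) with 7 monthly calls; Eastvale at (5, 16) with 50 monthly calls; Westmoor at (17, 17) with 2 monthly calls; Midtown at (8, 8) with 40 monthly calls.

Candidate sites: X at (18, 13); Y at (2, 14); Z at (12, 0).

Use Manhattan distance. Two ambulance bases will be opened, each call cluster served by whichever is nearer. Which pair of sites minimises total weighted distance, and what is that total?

{X, Y}, total 1066

Evaluate every pair (each demand assigned to the nearer of the two):
  {X, Y}: total = 1066
  {Y, Z}: total = 1129
  {X, Z}: total = 1616
Best pair: {X, Y} with total 1066.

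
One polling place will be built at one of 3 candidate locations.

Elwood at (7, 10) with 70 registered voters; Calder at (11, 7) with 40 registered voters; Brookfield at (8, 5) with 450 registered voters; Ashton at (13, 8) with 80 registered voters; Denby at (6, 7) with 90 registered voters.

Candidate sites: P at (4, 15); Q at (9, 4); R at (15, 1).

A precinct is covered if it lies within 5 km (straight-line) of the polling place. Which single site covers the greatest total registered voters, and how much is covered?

Q, covering 580

Coverage radius r = 5 km; a point is covered iff (Δx)²+(Δy)² ≤ 5² = 25.
  P (4, 15): covers {none} → 0
  Q (9, 4): covers {Calder, Brookfield, Denby} → 580
  R (15, 1): covers {none} → 0
Maximum coverage at Q: 580 registered voters.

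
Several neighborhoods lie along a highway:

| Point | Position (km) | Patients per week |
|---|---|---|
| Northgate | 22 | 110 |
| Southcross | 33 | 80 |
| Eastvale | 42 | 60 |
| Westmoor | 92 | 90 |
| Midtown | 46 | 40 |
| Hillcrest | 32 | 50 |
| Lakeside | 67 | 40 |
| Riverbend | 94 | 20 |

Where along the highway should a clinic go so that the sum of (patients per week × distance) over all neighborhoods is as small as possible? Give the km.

For a sum of weighted absolute distances on a line, the optimum is the weighted median (not the mean). Total weight W = 490; half-weight = 245.
Sort by position and accumulate weight:
  km 22 (Northgate, w=110) → cum 110
  km 32 (Hillcrest, w=50) → cum 160
  km 33 (Southcross, w=80) → cum 240
  km 42 (Eastvale, w=60) → cum 300  ≥ 245 → median here
  km 46 (Midtown, w=40) → cum 340
  km 67 (Lakeside, w=40) → cum 380
  km 92 (Westmoor, w=90) → cum 470
  km 94 (Riverbend, w=20) → cum 490
Optimal location: km 42.

x = 42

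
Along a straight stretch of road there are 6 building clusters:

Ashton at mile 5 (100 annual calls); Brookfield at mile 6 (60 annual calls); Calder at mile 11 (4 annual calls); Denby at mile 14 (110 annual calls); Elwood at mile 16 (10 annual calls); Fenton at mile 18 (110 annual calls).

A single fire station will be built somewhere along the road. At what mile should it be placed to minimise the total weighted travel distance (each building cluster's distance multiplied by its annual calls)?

x = 14

For a sum of weighted absolute distances on a line, the optimum is the weighted median (not the mean). Total weight W = 394; half-weight = 197.
Sort by position and accumulate weight:
  mile 5 (Ashton, w=100) → cum 100
  mile 6 (Brookfield, w=60) → cum 160
  mile 11 (Calder, w=4) → cum 164
  mile 14 (Denby, w=110) → cum 274  ≥ 197 → median here
  mile 16 (Elwood, w=10) → cum 284
  mile 18 (Fenton, w=110) → cum 394
Optimal location: mile 14.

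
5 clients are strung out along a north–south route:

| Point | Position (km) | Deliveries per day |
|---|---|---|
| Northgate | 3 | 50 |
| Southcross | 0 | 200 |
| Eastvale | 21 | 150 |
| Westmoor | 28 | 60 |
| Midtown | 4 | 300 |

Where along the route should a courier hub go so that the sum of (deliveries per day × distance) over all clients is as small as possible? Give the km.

For a sum of weighted absolute distances on a line, the optimum is the weighted median (not the mean). Total weight W = 760; half-weight = 380.
Sort by position and accumulate weight:
  km 0 (Southcross, w=200) → cum 200
  km 3 (Northgate, w=50) → cum 250
  km 4 (Midtown, w=300) → cum 550  ≥ 380 → median here
  km 21 (Eastvale, w=150) → cum 700
  km 28 (Westmoor, w=60) → cum 760
Optimal location: km 4.

x = 4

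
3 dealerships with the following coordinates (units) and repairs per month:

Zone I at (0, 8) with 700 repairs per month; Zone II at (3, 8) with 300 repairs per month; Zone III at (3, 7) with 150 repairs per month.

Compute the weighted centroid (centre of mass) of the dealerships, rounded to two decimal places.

(1.17, 7.87)

The minimiser of Σwᵢ‖p−pᵢ‖² is the weighted centroid p* = (Σwᵢpᵢ)/(Σwᵢ).
Σwᵢ = 1150.
Σwᵢxᵢ = 700·0 + 300·3 + 150·3 = 1350.
Σwᵢyᵢ = 700·8 + 300·8 + 150·7 = 9050.
x* = 1350/1150 = 1.17, y* = 9050/1150 = 7.87.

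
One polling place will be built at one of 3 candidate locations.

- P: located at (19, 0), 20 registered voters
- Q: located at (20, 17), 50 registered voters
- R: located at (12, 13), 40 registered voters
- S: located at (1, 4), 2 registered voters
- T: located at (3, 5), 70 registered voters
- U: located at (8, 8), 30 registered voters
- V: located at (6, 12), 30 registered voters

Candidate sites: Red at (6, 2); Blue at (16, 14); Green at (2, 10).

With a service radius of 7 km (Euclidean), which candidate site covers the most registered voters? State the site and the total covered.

Coverage radius r = 7 km; a point is covered iff (Δx)²+(Δy)² ≤ 7² = 49.
  Red (6, 2): covers {S, T, U} → 102
  Blue (16, 14): covers {Q, R} → 90
  Green (2, 10): covers {S, T, U, V} → 132
Maximum coverage at Green: 132 registered voters.

Green, covering 132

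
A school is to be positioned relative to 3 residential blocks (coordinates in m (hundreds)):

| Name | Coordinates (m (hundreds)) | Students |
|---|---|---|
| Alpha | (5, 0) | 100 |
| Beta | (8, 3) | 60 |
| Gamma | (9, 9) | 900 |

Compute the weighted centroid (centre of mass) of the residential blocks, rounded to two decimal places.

The minimiser of Σwᵢ‖p−pᵢ‖² is the weighted centroid p* = (Σwᵢpᵢ)/(Σwᵢ).
Σwᵢ = 1060.
Σwᵢxᵢ = 100·5 + 60·8 + 900·9 = 9080.
Σwᵢyᵢ = 100·0 + 60·3 + 900·9 = 8280.
x* = 9080/1060 = 8.57, y* = 8280/1060 = 7.81.

(8.57, 7.81)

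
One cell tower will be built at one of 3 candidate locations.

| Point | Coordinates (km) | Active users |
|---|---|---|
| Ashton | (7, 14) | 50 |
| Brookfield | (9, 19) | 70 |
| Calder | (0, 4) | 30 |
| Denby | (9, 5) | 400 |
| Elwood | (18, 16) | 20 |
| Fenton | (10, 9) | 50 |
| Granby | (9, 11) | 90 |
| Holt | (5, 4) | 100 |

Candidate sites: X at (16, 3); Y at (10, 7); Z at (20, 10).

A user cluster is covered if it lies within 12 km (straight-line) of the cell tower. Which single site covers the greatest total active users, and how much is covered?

Y, covering 720

Coverage radius r = 12 km; a point is covered iff (Δx)²+(Δy)² ≤ 12² = 144.
  X (16, 3): covers {Denby, Fenton, Granby, Holt} → 640
  Y (10, 7): covers {Ashton, Calder, Denby, Fenton, Granby, Holt} → 720
  Z (20, 10): covers {Elwood, Fenton, Granby} → 160
Maximum coverage at Y: 720 active users.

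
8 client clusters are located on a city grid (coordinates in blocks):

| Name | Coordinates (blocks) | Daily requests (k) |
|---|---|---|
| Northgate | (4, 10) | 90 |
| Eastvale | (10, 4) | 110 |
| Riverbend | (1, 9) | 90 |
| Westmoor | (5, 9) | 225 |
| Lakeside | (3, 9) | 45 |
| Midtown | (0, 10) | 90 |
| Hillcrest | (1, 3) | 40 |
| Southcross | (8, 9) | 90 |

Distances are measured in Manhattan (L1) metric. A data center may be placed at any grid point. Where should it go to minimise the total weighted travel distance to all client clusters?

Manhattan distance separates: Σwᵢ(|x−xᵢ|+|y−yᵢ|) = Σwᵢ|x−xᵢ| + Σwᵢ|y−yᵢ|, so x and y are optimised independently as 1-D weighted medians.
Total weight W = 780; half = 390.
x-coordinate, sorted with cumulative weight:
  x=0 (Midtown, w=90) cum 90
  x=1 (Riverbend, w=90) cum 180
  x=1 (Hillcrest, w=40) cum 220
  x=3 (Lakeside, w=45) cum 265
  x=4 (Northgate, w=90) cum 355
  x=5 (Westmoor, w=225) cum 580  ← median
  x=8 (Southcross, w=90) cum 670
  x=10 (Eastvale, w=110) cum 780
⇒ x* = 5
y-coordinate, sorted with cumulative weight:
  y=3 (Hillcrest, w=40) cum 40
  y=4 (Eastvale, w=110) cum 150
  y=9 (Riverbend, w=90) cum 240
  y=9 (Westmoor, w=225) cum 465  ← median
  y=9 (Lakeside, w=45) cum 510
  y=9 (Southcross, w=90) cum 600
  y=10 (Northgate, w=90) cum 690
  y=10 (Midtown, w=90) cum 780
⇒ y* = 9

(5, 9)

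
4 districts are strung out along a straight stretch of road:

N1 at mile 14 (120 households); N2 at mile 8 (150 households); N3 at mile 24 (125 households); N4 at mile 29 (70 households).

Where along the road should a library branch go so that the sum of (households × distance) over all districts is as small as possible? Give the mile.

x = 14

For a sum of weighted absolute distances on a line, the optimum is the weighted median (not the mean). Total weight W = 465; half-weight = 232.5.
Sort by position and accumulate weight:
  mile 8 (N2, w=150) → cum 150
  mile 14 (N1, w=120) → cum 270  ≥ 232.5 → median here
  mile 24 (N3, w=125) → cum 395
  mile 29 (N4, w=70) → cum 465
Optimal location: mile 14.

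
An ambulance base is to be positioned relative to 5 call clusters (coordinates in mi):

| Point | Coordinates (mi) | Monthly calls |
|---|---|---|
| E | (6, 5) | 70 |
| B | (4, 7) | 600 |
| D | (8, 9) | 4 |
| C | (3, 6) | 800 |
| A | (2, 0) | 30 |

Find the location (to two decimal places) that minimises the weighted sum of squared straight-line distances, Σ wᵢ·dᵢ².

(3.53, 6.24)

The minimiser of Σwᵢ‖p−pᵢ‖² is the weighted centroid p* = (Σwᵢpᵢ)/(Σwᵢ).
Σwᵢ = 1504.
Σwᵢxᵢ = 70·6 + 600·4 + 4·8 + 800·3 + 30·2 = 5312.
Σwᵢyᵢ = 70·5 + 600·7 + 4·9 + 800·6 + 30·0 = 9386.
x* = 5312/1504 = 3.53, y* = 9386/1504 = 6.24.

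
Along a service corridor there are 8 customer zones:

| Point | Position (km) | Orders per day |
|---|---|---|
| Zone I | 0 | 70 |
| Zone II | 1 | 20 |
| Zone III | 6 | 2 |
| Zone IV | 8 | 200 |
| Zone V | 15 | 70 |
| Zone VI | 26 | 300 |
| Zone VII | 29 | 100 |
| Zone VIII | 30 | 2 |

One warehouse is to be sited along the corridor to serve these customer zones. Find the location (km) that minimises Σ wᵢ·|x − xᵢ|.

x = 26

For a sum of weighted absolute distances on a line, the optimum is the weighted median (not the mean). Total weight W = 764; half-weight = 382.
Sort by position and accumulate weight:
  km 0 (Zone I, w=70) → cum 70
  km 1 (Zone II, w=20) → cum 90
  km 6 (Zone III, w=2) → cum 92
  km 8 (Zone IV, w=200) → cum 292
  km 15 (Zone V, w=70) → cum 362
  km 26 (Zone VI, w=300) → cum 662  ≥ 382 → median here
  km 29 (Zone VII, w=100) → cum 762
  km 30 (Zone VIII, w=2) → cum 764
Optimal location: km 26.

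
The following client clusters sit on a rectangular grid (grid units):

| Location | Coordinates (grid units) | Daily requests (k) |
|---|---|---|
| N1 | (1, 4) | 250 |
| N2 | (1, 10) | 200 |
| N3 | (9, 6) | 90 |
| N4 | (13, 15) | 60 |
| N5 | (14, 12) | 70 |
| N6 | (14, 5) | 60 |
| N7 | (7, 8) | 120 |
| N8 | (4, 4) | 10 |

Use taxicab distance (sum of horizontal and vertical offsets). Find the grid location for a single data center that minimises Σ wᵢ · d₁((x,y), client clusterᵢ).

Manhattan distance separates: Σwᵢ(|x−xᵢ|+|y−yᵢ|) = Σwᵢ|x−xᵢ| + Σwᵢ|y−yᵢ|, so x and y are optimised independently as 1-D weighted medians.
Total weight W = 860; half = 430.
x-coordinate, sorted with cumulative weight:
  x=1 (N1, w=250) cum 250
  x=1 (N2, w=200) cum 450  ← median
  x=4 (N8, w=10) cum 460
  x=7 (N7, w=120) cum 580
  x=9 (N3, w=90) cum 670
  x=13 (N4, w=60) cum 730
  x=14 (N5, w=70) cum 800
  x=14 (N6, w=60) cum 860
⇒ x* = 1
y-coordinate, sorted with cumulative weight:
  y=4 (N1, w=250) cum 250
  y=4 (N8, w=10) cum 260
  y=5 (N6, w=60) cum 320
  y=6 (N3, w=90) cum 410
  y=8 (N7, w=120) cum 530  ← median
  y=10 (N2, w=200) cum 730
  y=12 (N5, w=70) cum 800
  y=15 (N4, w=60) cum 860
⇒ y* = 8

(1, 8)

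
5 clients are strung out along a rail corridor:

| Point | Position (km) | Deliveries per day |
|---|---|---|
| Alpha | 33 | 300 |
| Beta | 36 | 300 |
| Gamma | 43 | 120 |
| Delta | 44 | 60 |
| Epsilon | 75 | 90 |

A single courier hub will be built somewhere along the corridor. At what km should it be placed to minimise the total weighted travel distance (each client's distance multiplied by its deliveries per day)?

For a sum of weighted absolute distances on a line, the optimum is the weighted median (not the mean). Total weight W = 870; half-weight = 435.
Sort by position and accumulate weight:
  km 33 (Alpha, w=300) → cum 300
  km 36 (Beta, w=300) → cum 600  ≥ 435 → median here
  km 43 (Gamma, w=120) → cum 720
  km 44 (Delta, w=60) → cum 780
  km 75 (Epsilon, w=90) → cum 870
Optimal location: km 36.

x = 36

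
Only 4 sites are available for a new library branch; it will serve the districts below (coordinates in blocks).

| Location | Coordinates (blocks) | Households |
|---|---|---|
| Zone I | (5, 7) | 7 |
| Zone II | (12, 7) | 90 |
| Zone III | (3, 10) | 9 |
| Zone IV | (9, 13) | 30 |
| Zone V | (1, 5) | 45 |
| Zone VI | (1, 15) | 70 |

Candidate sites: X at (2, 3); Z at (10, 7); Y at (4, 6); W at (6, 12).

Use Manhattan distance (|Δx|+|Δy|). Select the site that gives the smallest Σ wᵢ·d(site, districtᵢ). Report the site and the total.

Z, total 2200 blocks

Total weighted distance at each candidate:
  X (2, 3): total = 2936
  Z (10, 7): total = 2200
  Y (4, 6): total = 2249
  W (6, 12): total = 2297
Minimum is at Z with total 2200 blocks.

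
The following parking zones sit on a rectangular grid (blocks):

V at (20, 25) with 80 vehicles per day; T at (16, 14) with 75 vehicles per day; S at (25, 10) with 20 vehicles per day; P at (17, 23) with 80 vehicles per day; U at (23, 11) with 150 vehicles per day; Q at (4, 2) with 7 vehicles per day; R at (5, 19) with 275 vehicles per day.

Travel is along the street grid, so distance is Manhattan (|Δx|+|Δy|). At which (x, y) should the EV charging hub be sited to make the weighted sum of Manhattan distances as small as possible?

(16, 19)

Manhattan distance separates: Σwᵢ(|x−xᵢ|+|y−yᵢ|) = Σwᵢ|x−xᵢ| + Σwᵢ|y−yᵢ|, so x and y are optimised independently as 1-D weighted medians.
Total weight W = 687; half = 343.5.
x-coordinate, sorted with cumulative weight:
  x=4 (Q, w=7) cum 7
  x=5 (R, w=275) cum 282
  x=16 (T, w=75) cum 357  ← median
  x=17 (P, w=80) cum 437
  x=20 (V, w=80) cum 517
  x=23 (U, w=150) cum 667
  x=25 (S, w=20) cum 687
⇒ x* = 16
y-coordinate, sorted with cumulative weight:
  y=2 (Q, w=7) cum 7
  y=10 (S, w=20) cum 27
  y=11 (U, w=150) cum 177
  y=14 (T, w=75) cum 252
  y=19 (R, w=275) cum 527  ← median
  y=23 (P, w=80) cum 607
  y=25 (V, w=80) cum 687
⇒ y* = 19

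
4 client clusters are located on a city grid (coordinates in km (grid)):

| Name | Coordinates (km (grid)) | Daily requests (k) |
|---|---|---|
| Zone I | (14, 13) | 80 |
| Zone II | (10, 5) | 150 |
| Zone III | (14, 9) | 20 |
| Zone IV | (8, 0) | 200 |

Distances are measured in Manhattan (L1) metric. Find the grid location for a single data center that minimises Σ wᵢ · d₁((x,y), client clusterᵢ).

(10, 5)

Manhattan distance separates: Σwᵢ(|x−xᵢ|+|y−yᵢ|) = Σwᵢ|x−xᵢ| + Σwᵢ|y−yᵢ|, so x and y are optimised independently as 1-D weighted medians.
Total weight W = 450; half = 225.
x-coordinate, sorted with cumulative weight:
  x=8 (Zone IV, w=200) cum 200
  x=10 (Zone II, w=150) cum 350  ← median
  x=14 (Zone I, w=80) cum 430
  x=14 (Zone III, w=20) cum 450
⇒ x* = 10
y-coordinate, sorted with cumulative weight:
  y=0 (Zone IV, w=200) cum 200
  y=5 (Zone II, w=150) cum 350  ← median
  y=9 (Zone III, w=20) cum 370
  y=13 (Zone I, w=80) cum 450
⇒ y* = 5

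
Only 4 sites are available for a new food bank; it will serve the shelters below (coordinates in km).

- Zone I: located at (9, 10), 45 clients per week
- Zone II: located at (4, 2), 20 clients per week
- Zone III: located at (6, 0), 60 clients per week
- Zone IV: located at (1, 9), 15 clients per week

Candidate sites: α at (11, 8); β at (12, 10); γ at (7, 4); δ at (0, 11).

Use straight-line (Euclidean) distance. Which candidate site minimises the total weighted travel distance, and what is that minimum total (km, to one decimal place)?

γ, total 721.3 km

Total weighted distance at each candidate:
  α (11, 8): total = 1028.5
  β (12, 10): total = 1226.7
  γ (7, 4): total = 721.3
  δ (0, 11): total = 1389.8
Minimum is at γ with total 721.3 km.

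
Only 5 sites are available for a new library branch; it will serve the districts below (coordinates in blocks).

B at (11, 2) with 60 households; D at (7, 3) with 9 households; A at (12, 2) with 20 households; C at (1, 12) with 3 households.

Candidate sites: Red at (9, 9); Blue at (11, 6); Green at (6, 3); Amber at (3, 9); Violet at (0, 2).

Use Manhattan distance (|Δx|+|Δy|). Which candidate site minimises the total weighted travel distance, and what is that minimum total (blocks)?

Blue, total 451 blocks

Total weighted distance at each candidate:
  Red (9, 9): total = 845
  Blue (11, 6): total = 451
  Green (6, 3): total = 551
  Amber (3, 9): total = 1325
  Violet (0, 2): total = 1005
Minimum is at Blue with total 451 blocks.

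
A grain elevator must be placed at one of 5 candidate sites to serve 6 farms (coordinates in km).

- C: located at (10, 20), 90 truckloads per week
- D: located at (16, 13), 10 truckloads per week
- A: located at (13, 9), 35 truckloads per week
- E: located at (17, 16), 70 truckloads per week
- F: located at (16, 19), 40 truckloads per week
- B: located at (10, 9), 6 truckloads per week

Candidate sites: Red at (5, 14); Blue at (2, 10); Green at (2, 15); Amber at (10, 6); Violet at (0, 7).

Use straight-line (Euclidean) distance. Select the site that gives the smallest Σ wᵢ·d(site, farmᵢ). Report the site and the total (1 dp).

Red, total 2520.9 km

Total weighted distance at each candidate:
  Red (5, 14): total = 2520.9
  Blue (2, 10): total = 3527.3
  Green (2, 15): total = 3123.8
  Amber (10, 6): total = 2945.9
  Violet (0, 7): total = 4315.0
Minimum is at Red with total 2520.9 km.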